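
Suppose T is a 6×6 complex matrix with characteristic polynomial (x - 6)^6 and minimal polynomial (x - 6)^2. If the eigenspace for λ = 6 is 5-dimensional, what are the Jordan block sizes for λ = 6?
Block sizes for λ = 6: [2, 1, 1, 1, 1]

Step 1 — from the characteristic polynomial, algebraic multiplicity of λ = 6 is 6. From dim ker(T − (6)·I) = 5, there are exactly 5 Jordan blocks for λ = 6.
Step 2 — from the minimal polynomial, the factor (x − 6)^2 tells us the largest block for λ = 6 has size 2.
Step 3 — with total size 6, 5 blocks, and largest block 2, the block sizes (in nonincreasing order) are [2, 1, 1, 1, 1].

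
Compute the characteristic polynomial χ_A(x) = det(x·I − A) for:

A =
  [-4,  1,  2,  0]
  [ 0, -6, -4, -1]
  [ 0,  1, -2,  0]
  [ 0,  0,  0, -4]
x^4 + 16*x^3 + 96*x^2 + 256*x + 256

Expanding det(x·I − A) (e.g. by cofactor expansion or by noting that A is similar to its Jordan form J, which has the same characteristic polynomial as A) gives
  χ_A(x) = x^4 + 16*x^3 + 96*x^2 + 256*x + 256
which factors as (x + 4)^4. The eigenvalues (with algebraic multiplicities) are λ = -4 with multiplicity 4.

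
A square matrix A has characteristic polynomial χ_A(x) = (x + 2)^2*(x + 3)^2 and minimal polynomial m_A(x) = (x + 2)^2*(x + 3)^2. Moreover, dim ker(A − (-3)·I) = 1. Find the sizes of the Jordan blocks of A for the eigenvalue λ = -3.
Block sizes for λ = -3: [2]

Step 1 — from the characteristic polynomial, algebraic multiplicity of λ = -3 is 2. From dim ker(A − (-3)·I) = 1, there are exactly 1 Jordan blocks for λ = -3.
Step 2 — from the minimal polynomial, the factor (x + 3)^2 tells us the largest block for λ = -3 has size 2.
Step 3 — with total size 2, 1 blocks, and largest block 2, the block sizes (in nonincreasing order) are [2].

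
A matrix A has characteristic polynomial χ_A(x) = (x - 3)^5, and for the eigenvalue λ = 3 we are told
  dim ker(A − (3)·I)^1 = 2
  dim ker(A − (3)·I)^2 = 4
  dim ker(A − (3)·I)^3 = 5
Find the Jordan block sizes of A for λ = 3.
Block sizes for λ = 3: [3, 2]

From the dimensions of kernels of powers, the number of Jordan blocks of size at least j is d_j − d_{j−1} where d_j = dim ker(N^j) (with d_0 = 0). Computing the differences gives [2, 2, 1].
The number of blocks of size exactly k is (#blocks of size ≥ k) − (#blocks of size ≥ k + 1), so the partition is: 1 block(s) of size 2, 1 block(s) of size 3.
In nonincreasing order the block sizes are [3, 2].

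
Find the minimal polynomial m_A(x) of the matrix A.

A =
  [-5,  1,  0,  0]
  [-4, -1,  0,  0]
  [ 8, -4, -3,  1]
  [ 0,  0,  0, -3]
x^2 + 6*x + 9

The characteristic polynomial is χ_A(x) = (x + 3)^4, so the eigenvalues are known. The minimal polynomial is
  m_A(x) = Π_λ (x − λ)^{k_λ}
where k_λ is the size of the *largest* Jordan block for λ (equivalently, the smallest k with (A − λI)^k v = 0 for every generalised eigenvector v of λ).

  λ = -3: largest Jordan block has size 2, contributing (x + 3)^2

So m_A(x) = (x + 3)^2 = x^2 + 6*x + 9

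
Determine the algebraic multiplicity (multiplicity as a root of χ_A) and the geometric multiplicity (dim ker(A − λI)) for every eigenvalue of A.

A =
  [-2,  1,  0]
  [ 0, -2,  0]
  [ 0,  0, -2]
λ = -2: alg = 3, geom = 2

Step 1 — factor the characteristic polynomial to read off the algebraic multiplicities:
  χ_A(x) = (x + 2)^3

Step 2 — compute geometric multiplicities via the rank-nullity identity g(λ) = n − rank(A − λI):
  rank(A − (-2)·I) = 1, so dim ker(A − (-2)·I) = n − 1 = 2

Summary:
  λ = -2: algebraic multiplicity = 3, geometric multiplicity = 2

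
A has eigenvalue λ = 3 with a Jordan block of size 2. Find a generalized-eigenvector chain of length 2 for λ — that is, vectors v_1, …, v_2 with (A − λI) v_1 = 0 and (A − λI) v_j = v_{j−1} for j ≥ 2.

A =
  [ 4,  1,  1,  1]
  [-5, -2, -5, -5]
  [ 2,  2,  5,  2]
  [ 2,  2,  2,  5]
A Jordan chain for λ = 3 of length 2:
v_1 = (1, -5, 2, 2)ᵀ
v_2 = (1, 0, 0, 0)ᵀ

Let N = A − (3)·I. We want v_2 with N^2 v_2 = 0 but N^1 v_2 ≠ 0; then v_{j-1} := N · v_j for j = 2, …, 2.

Pick v_2 = (1, 0, 0, 0)ᵀ.
Then v_1 = N · v_2 = (1, -5, 2, 2)ᵀ.

Sanity check: (A − (3)·I) v_1 = (0, 0, 0, 0)ᵀ = 0. ✓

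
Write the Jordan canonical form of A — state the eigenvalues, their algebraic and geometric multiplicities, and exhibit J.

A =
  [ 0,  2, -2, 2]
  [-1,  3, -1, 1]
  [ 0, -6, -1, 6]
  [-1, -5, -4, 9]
J_2(2) ⊕ J_1(2) ⊕ J_1(5)

The characteristic polynomial is
  det(x·I − A) = x^4 - 11*x^3 + 42*x^2 - 68*x + 40 = (x - 5)*(x - 2)^3

Eigenvalues and multiplicities (the geometric multiplicity of λ is n − rank(A − λI), which equals the number of Jordan blocks for λ):
  λ = 2: algebraic multiplicity = 3, geometric multiplicity = 2
  λ = 5: algebraic multiplicity = 1, geometric multiplicity = 1

Determining the block sizes for each eigenvalue:
  λ = 2: 2 blocks summing to 3 forces exactly one block of size 2 and the rest size 1 → block sizes [2, 1]
  λ = 5: one block (gm = 1), so the single block has size am = 1 → block sizes [1]

Assembling the blocks gives a Jordan form
J =
  [2, 1, 0, 0]
  [0, 2, 0, 0]
  [0, 0, 2, 0]
  [0, 0, 0, 5]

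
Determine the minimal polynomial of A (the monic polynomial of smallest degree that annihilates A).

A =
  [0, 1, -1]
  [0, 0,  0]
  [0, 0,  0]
x^2

The characteristic polynomial is χ_A(x) = x^3, so the eigenvalues are known. The minimal polynomial is
  m_A(x) = Π_λ (x − λ)^{k_λ}
where k_λ is the size of the *largest* Jordan block for λ (equivalently, the smallest k with (A − λI)^k v = 0 for every generalised eigenvector v of λ).

  λ = 0: largest Jordan block has size 2, contributing (x − 0)^2

So m_A(x) = x^2 = x^2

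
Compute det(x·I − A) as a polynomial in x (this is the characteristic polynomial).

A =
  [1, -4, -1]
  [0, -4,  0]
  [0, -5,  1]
x^3 + 2*x^2 - 7*x + 4

Expanding det(x·I − A) (e.g. by cofactor expansion or by noting that A is similar to its Jordan form J, which has the same characteristic polynomial as A) gives
  χ_A(x) = x^3 + 2*x^2 - 7*x + 4
which factors as (x - 1)^2*(x + 4). The eigenvalues (with algebraic multiplicities) are λ = -4 with multiplicity 1, λ = 1 with multiplicity 2.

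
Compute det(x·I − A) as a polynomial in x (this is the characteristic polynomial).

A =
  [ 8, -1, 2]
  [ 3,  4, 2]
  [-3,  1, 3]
x^3 - 15*x^2 + 75*x - 125

Expanding det(x·I − A) (e.g. by cofactor expansion or by noting that A is similar to its Jordan form J, which has the same characteristic polynomial as A) gives
  χ_A(x) = x^3 - 15*x^2 + 75*x - 125
which factors as (x - 5)^3. The eigenvalues (with algebraic multiplicities) are λ = 5 with multiplicity 3.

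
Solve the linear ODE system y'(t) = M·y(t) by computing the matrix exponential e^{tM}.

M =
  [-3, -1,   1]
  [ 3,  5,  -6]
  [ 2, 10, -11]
e^{tM} =
  [t*exp(-4*t) + exp(-4*t), -t*exp(-4*t), t*exp(-4*t)]
  [-3*t*exp(-4*t) + 2*exp(-t) - 2*exp(-4*t), 3*t*exp(-4*t) + 2*exp(-t) - exp(-4*t), -3*t*exp(-4*t) - exp(-t) + exp(-4*t)]
  [-4*t*exp(-4*t) + 2*exp(-t) - 2*exp(-4*t), 4*t*exp(-4*t) + 2*exp(-t) - 2*exp(-4*t), -4*t*exp(-4*t) - exp(-t) + 2*exp(-4*t)]

Strategy: write M = P · J · P⁻¹ where J is a Jordan canonical form, so e^{tM} = P · e^{tJ} · P⁻¹, and e^{tJ} can be computed block-by-block.

M has Jordan form
J =
  [-4,  1,  0]
  [ 0, -4,  0]
  [ 0,  0, -1]
(up to reordering of blocks).

Per-block formulas:
  For a 2×2 Jordan block J_2(-4): exp(t · J_2(-4)) = e^(-4t)·(I + t·N), where N is the 2×2 nilpotent shift.
  For a 1×1 block at λ = -1: exp(t · [-1]) = [e^(-1t)].

After assembling e^{tJ} and conjugating by P, we get:

e^{tM} =
  [t*exp(-4*t) + exp(-4*t), -t*exp(-4*t), t*exp(-4*t)]
  [-3*t*exp(-4*t) + 2*exp(-t) - 2*exp(-4*t), 3*t*exp(-4*t) + 2*exp(-t) - exp(-4*t), -3*t*exp(-4*t) - exp(-t) + exp(-4*t)]
  [-4*t*exp(-4*t) + 2*exp(-t) - 2*exp(-4*t), 4*t*exp(-4*t) + 2*exp(-t) - 2*exp(-4*t), -4*t*exp(-4*t) - exp(-t) + 2*exp(-4*t)]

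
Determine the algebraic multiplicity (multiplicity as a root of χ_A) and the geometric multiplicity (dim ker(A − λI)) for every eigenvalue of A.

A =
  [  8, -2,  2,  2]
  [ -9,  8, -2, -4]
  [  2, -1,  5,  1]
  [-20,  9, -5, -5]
λ = 4: alg = 4, geom = 2

Step 1 — factor the characteristic polynomial to read off the algebraic multiplicities:
  χ_A(x) = (x - 4)^4

Step 2 — compute geometric multiplicities via the rank-nullity identity g(λ) = n − rank(A − λI):
  rank(A − (4)·I) = 2, so dim ker(A − (4)·I) = n − 2 = 2

Summary:
  λ = 4: algebraic multiplicity = 4, geometric multiplicity = 2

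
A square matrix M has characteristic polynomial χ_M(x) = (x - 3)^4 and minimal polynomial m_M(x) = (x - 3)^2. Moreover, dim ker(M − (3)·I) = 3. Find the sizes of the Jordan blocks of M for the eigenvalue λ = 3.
Block sizes for λ = 3: [2, 1, 1]

Step 1 — from the characteristic polynomial, algebraic multiplicity of λ = 3 is 4. From dim ker(M − (3)·I) = 3, there are exactly 3 Jordan blocks for λ = 3.
Step 2 — from the minimal polynomial, the factor (x − 3)^2 tells us the largest block for λ = 3 has size 2.
Step 3 — with total size 4, 3 blocks, and largest block 2, the block sizes (in nonincreasing order) are [2, 1, 1].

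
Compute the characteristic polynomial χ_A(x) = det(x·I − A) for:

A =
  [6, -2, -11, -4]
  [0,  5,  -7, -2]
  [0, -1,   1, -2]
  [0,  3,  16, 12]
x^4 - 24*x^3 + 216*x^2 - 864*x + 1296

Expanding det(x·I − A) (e.g. by cofactor expansion or by noting that A is similar to its Jordan form J, which has the same characteristic polynomial as A) gives
  χ_A(x) = x^4 - 24*x^3 + 216*x^2 - 864*x + 1296
which factors as (x - 6)^4. The eigenvalues (with algebraic multiplicities) are λ = 6 with multiplicity 4.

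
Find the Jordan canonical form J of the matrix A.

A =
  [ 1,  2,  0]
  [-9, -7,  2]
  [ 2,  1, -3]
J_3(-3)

The characteristic polynomial is
  det(x·I − A) = x^3 + 9*x^2 + 27*x + 27 = (x + 3)^3

Eigenvalues and multiplicities (the geometric multiplicity of λ is n − rank(A − λI), which equals the number of Jordan blocks for λ):
  λ = -3: algebraic multiplicity = 3, geometric multiplicity = 1

Determining the block sizes for each eigenvalue:
  λ = -3: one block (gm = 1), so the single block has size am = 3 → block sizes [3]

Assembling the blocks gives a Jordan form
J =
  [-3,  1,  0]
  [ 0, -3,  1]
  [ 0,  0, -3]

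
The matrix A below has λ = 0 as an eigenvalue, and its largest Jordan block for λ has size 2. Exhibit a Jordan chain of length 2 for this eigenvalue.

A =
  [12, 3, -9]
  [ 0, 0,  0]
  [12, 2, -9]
A Jordan chain for λ = 0 of length 2:
v_1 = (6, 0, 8)ᵀ
v_2 = (1, -2, 0)ᵀ

Let N = A − (0)·I. We want v_2 with N^2 v_2 = 0 but N^1 v_2 ≠ 0; then v_{j-1} := N · v_j for j = 2, …, 2.

Pick v_2 = (1, -2, 0)ᵀ.
Then v_1 = N · v_2 = (6, 0, 8)ᵀ.

Sanity check: (A − (0)·I) v_1 = (0, 0, 0)ᵀ = 0. ✓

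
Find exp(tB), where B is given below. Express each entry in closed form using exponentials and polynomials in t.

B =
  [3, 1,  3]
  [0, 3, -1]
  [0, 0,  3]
e^{tB} =
  [exp(3*t), t*exp(3*t), -t^2*exp(3*t)/2 + 3*t*exp(3*t)]
  [0, exp(3*t), -t*exp(3*t)]
  [0, 0, exp(3*t)]

Strategy: write B = P · J · P⁻¹ where J is a Jordan canonical form, so e^{tB} = P · e^{tJ} · P⁻¹, and e^{tJ} can be computed block-by-block.

B has Jordan form
J =
  [3, 1, 0]
  [0, 3, 1]
  [0, 0, 3]
(up to reordering of blocks).

Per-block formulas:
  For a 3×3 Jordan block J_3(3): exp(t · J_3(3)) = e^(3t)·(I + t·N + (t^2/2)·N^2), where N is the 3×3 nilpotent shift.

After assembling e^{tJ} and conjugating by P, we get:

e^{tB} =
  [exp(3*t), t*exp(3*t), -t^2*exp(3*t)/2 + 3*t*exp(3*t)]
  [0, exp(3*t), -t*exp(3*t)]
  [0, 0, exp(3*t)]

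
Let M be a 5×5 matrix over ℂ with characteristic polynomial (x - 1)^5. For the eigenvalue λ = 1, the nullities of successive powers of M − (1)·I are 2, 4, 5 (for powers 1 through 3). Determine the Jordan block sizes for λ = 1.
Block sizes for λ = 1: [3, 2]

From the dimensions of kernels of powers, the number of Jordan blocks of size at least j is d_j − d_{j−1} where d_j = dim ker(N^j) (with d_0 = 0). Computing the differences gives [2, 2, 1].
The number of blocks of size exactly k is (#blocks of size ≥ k) − (#blocks of size ≥ k + 1), so the partition is: 1 block(s) of size 2, 1 block(s) of size 3.
In nonincreasing order the block sizes are [3, 2].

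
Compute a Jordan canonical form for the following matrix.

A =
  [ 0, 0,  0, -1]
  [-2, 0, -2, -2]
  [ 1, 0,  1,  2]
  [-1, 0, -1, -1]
J_3(0) ⊕ J_1(0)

The characteristic polynomial is
  det(x·I − A) = x^4

Eigenvalues and multiplicities (the geometric multiplicity of λ is n − rank(A − λI), which equals the number of Jordan blocks for λ):
  λ = 0: algebraic multiplicity = 4, geometric multiplicity = 2

Determining the block sizes for each eigenvalue:
  λ = 0: with am = 4 and gm = 2, the partition is not yet determined (e.g. several partitions of 4 into 2 parts exist). Let N = A − (0)·I. Computing rank(N^1) = 2, rank(N^2) = 1, rank(N^3) = 0; the number of blocks of size ≥ j is rank(N^{j−1}) − rank(N^j), giving [2, 1, 1]. So we have 1 block(s) of size 3, 1 block(s) of size 1 → block sizes [3, 1]

Assembling the blocks gives a Jordan form
J =
  [0, 1, 0, 0]
  [0, 0, 1, 0]
  [0, 0, 0, 0]
  [0, 0, 0, 0]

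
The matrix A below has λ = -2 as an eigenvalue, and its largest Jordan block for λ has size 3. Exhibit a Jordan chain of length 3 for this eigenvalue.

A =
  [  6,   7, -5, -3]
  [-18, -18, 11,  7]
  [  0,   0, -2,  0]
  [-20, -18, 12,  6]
A Jordan chain for λ = -2 of length 3:
v_1 = (-2, 4, 0, 4)ᵀ
v_2 = (8, -18, 0, -20)ᵀ
v_3 = (1, 0, 0, 0)ᵀ

Let N = A − (-2)·I. We want v_3 with N^3 v_3 = 0 but N^2 v_3 ≠ 0; then v_{j-1} := N · v_j for j = 3, …, 2.

Pick v_3 = (1, 0, 0, 0)ᵀ.
Then v_2 = N · v_3 = (8, -18, 0, -20)ᵀ.
Then v_1 = N · v_2 = (-2, 4, 0, 4)ᵀ.

Sanity check: (A − (-2)·I) v_1 = (0, 0, 0, 0)ᵀ = 0. ✓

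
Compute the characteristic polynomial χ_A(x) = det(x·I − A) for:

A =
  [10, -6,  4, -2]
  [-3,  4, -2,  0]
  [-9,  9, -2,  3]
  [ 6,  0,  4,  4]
x^4 - 16*x^3 + 96*x^2 - 256*x + 256

Expanding det(x·I − A) (e.g. by cofactor expansion or by noting that A is similar to its Jordan form J, which has the same characteristic polynomial as A) gives
  χ_A(x) = x^4 - 16*x^3 + 96*x^2 - 256*x + 256
which factors as (x - 4)^4. The eigenvalues (with algebraic multiplicities) are λ = 4 with multiplicity 4.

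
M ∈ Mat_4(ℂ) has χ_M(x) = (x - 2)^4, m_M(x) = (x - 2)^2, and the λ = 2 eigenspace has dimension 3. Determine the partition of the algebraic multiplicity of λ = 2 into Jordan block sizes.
Block sizes for λ = 2: [2, 1, 1]

Step 1 — from the characteristic polynomial, algebraic multiplicity of λ = 2 is 4. From dim ker(M − (2)·I) = 3, there are exactly 3 Jordan blocks for λ = 2.
Step 2 — from the minimal polynomial, the factor (x − 2)^2 tells us the largest block for λ = 2 has size 2.
Step 3 — with total size 4, 3 blocks, and largest block 2, the block sizes (in nonincreasing order) are [2, 1, 1].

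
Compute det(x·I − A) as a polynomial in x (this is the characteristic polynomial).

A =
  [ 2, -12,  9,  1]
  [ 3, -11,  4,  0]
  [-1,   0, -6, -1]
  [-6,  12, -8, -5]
x^4 + 20*x^3 + 150*x^2 + 500*x + 625

Expanding det(x·I − A) (e.g. by cofactor expansion or by noting that A is similar to its Jordan form J, which has the same characteristic polynomial as A) gives
  χ_A(x) = x^4 + 20*x^3 + 150*x^2 + 500*x + 625
which factors as (x + 5)^4. The eigenvalues (with algebraic multiplicities) are λ = -5 with multiplicity 4.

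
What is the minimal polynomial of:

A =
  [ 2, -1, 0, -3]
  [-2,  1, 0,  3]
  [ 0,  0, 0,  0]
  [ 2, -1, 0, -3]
x^2

The characteristic polynomial is χ_A(x) = x^4, so the eigenvalues are known. The minimal polynomial is
  m_A(x) = Π_λ (x − λ)^{k_λ}
where k_λ is the size of the *largest* Jordan block for λ (equivalently, the smallest k with (A − λI)^k v = 0 for every generalised eigenvector v of λ).

  λ = 0: largest Jordan block has size 2, contributing (x − 0)^2

So m_A(x) = x^2 = x^2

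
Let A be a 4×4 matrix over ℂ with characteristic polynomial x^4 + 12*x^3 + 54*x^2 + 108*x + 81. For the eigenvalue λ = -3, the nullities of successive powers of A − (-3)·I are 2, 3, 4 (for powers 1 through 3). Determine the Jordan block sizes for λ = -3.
Block sizes for λ = -3: [3, 1]

From the dimensions of kernels of powers, the number of Jordan blocks of size at least j is d_j − d_{j−1} where d_j = dim ker(N^j) (with d_0 = 0). Computing the differences gives [2, 1, 1].
The number of blocks of size exactly k is (#blocks of size ≥ k) − (#blocks of size ≥ k + 1), so the partition is: 1 block(s) of size 1, 1 block(s) of size 3.
In nonincreasing order the block sizes are [3, 1].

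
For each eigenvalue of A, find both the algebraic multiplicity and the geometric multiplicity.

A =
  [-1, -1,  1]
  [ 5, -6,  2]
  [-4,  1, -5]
λ = -4: alg = 3, geom = 1

Step 1 — factor the characteristic polynomial to read off the algebraic multiplicities:
  χ_A(x) = (x + 4)^3

Step 2 — compute geometric multiplicities via the rank-nullity identity g(λ) = n − rank(A − λI):
  rank(A − (-4)·I) = 2, so dim ker(A − (-4)·I) = n − 2 = 1

Summary:
  λ = -4: algebraic multiplicity = 3, geometric multiplicity = 1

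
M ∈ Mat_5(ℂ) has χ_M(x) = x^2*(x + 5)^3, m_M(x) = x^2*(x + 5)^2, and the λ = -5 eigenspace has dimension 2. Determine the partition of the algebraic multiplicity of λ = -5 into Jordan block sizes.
Block sizes for λ = -5: [2, 1]

Step 1 — from the characteristic polynomial, algebraic multiplicity of λ = -5 is 3. From dim ker(M − (-5)·I) = 2, there are exactly 2 Jordan blocks for λ = -5.
Step 2 — from the minimal polynomial, the factor (x + 5)^2 tells us the largest block for λ = -5 has size 2.
Step 3 — with total size 3, 2 blocks, and largest block 2, the block sizes (in nonincreasing order) are [2, 1].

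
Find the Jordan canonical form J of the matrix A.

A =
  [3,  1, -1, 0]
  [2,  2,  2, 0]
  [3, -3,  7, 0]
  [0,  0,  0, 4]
J_2(4) ⊕ J_1(4) ⊕ J_1(4)

The characteristic polynomial is
  det(x·I − A) = x^4 - 16*x^3 + 96*x^2 - 256*x + 256 = (x - 4)^4

Eigenvalues and multiplicities (the geometric multiplicity of λ is n − rank(A − λI), which equals the number of Jordan blocks for λ):
  λ = 4: algebraic multiplicity = 4, geometric multiplicity = 3

Determining the block sizes for each eigenvalue:
  λ = 4: 3 blocks summing to 4 forces exactly one block of size 2 and the rest size 1 → block sizes [2, 1, 1]

Assembling the blocks gives a Jordan form
J =
  [4, 1, 0, 0]
  [0, 4, 0, 0]
  [0, 0, 4, 0]
  [0, 0, 0, 4]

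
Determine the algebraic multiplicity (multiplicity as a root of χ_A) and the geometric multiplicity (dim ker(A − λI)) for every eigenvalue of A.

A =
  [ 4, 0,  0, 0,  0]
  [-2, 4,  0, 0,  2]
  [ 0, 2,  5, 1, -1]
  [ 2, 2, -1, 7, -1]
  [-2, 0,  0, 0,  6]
λ = 4: alg = 2, geom = 2; λ = 6: alg = 3, geom = 2

Step 1 — factor the characteristic polynomial to read off the algebraic multiplicities:
  χ_A(x) = (x - 6)^3*(x - 4)^2

Step 2 — compute geometric multiplicities via the rank-nullity identity g(λ) = n − rank(A − λI):
  rank(A − (4)·I) = 3, so dim ker(A − (4)·I) = n − 3 = 2
  rank(A − (6)·I) = 3, so dim ker(A − (6)·I) = n − 3 = 2

Summary:
  λ = 4: algebraic multiplicity = 2, geometric multiplicity = 2
  λ = 6: algebraic multiplicity = 3, geometric multiplicity = 2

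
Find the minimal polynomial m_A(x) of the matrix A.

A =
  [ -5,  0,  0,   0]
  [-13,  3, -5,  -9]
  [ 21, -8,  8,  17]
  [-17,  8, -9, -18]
x^3 + 7*x^2 + 11*x + 5

The characteristic polynomial is χ_A(x) = (x + 1)^2*(x + 5)^2, so the eigenvalues are known. The minimal polynomial is
  m_A(x) = Π_λ (x − λ)^{k_λ}
where k_λ is the size of the *largest* Jordan block for λ (equivalently, the smallest k with (A − λI)^k v = 0 for every generalised eigenvector v of λ).

  λ = -5: largest Jordan block has size 1, contributing (x + 5)
  λ = -1: largest Jordan block has size 2, contributing (x + 1)^2

So m_A(x) = (x + 1)^2*(x + 5) = x^3 + 7*x^2 + 11*x + 5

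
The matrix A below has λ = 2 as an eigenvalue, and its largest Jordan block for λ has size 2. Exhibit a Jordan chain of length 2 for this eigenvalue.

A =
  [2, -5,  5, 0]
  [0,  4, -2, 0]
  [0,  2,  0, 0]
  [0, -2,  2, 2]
A Jordan chain for λ = 2 of length 2:
v_1 = (-5, 2, 2, -2)ᵀ
v_2 = (0, 1, 0, 0)ᵀ

Let N = A − (2)·I. We want v_2 with N^2 v_2 = 0 but N^1 v_2 ≠ 0; then v_{j-1} := N · v_j for j = 2, …, 2.

Pick v_2 = (0, 1, 0, 0)ᵀ.
Then v_1 = N · v_2 = (-5, 2, 2, -2)ᵀ.

Sanity check: (A − (2)·I) v_1 = (0, 0, 0, 0)ᵀ = 0. ✓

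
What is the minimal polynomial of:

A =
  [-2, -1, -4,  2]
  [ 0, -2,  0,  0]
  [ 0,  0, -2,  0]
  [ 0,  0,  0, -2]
x^2 + 4*x + 4

The characteristic polynomial is χ_A(x) = (x + 2)^4, so the eigenvalues are known. The minimal polynomial is
  m_A(x) = Π_λ (x − λ)^{k_λ}
where k_λ is the size of the *largest* Jordan block for λ (equivalently, the smallest k with (A − λI)^k v = 0 for every generalised eigenvector v of λ).

  λ = -2: largest Jordan block has size 2, contributing (x + 2)^2

So m_A(x) = (x + 2)^2 = x^2 + 4*x + 4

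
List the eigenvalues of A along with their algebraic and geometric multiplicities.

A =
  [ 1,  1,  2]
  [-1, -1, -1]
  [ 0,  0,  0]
λ = 0: alg = 3, geom = 1

Step 1 — factor the characteristic polynomial to read off the algebraic multiplicities:
  χ_A(x) = x^3

Step 2 — compute geometric multiplicities via the rank-nullity identity g(λ) = n − rank(A − λI):
  rank(A − (0)·I) = 2, so dim ker(A − (0)·I) = n − 2 = 1

Summary:
  λ = 0: algebraic multiplicity = 3, geometric multiplicity = 1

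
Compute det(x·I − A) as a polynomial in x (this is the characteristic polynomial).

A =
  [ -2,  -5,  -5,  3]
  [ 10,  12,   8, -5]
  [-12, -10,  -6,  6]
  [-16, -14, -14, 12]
x^4 - 16*x^3 + 96*x^2 - 256*x + 256

Expanding det(x·I − A) (e.g. by cofactor expansion or by noting that A is similar to its Jordan form J, which has the same characteristic polynomial as A) gives
  χ_A(x) = x^4 - 16*x^3 + 96*x^2 - 256*x + 256
which factors as (x - 4)^4. The eigenvalues (with algebraic multiplicities) are λ = 4 with multiplicity 4.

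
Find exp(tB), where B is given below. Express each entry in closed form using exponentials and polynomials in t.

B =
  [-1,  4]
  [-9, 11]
e^{tB} =
  [-6*t*exp(5*t) + exp(5*t), 4*t*exp(5*t)]
  [-9*t*exp(5*t), 6*t*exp(5*t) + exp(5*t)]

Strategy: write B = P · J · P⁻¹ where J is a Jordan canonical form, so e^{tB} = P · e^{tJ} · P⁻¹, and e^{tJ} can be computed block-by-block.

B has Jordan form
J =
  [5, 1]
  [0, 5]
(up to reordering of blocks).

Per-block formulas:
  For a 2×2 Jordan block J_2(5): exp(t · J_2(5)) = e^(5t)·(I + t·N), where N is the 2×2 nilpotent shift.

After assembling e^{tJ} and conjugating by P, we get:

e^{tB} =
  [-6*t*exp(5*t) + exp(5*t), 4*t*exp(5*t)]
  [-9*t*exp(5*t), 6*t*exp(5*t) + exp(5*t)]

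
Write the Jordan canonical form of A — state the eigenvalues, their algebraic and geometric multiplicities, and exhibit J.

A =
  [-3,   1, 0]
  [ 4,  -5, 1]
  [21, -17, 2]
J_3(-2)

The characteristic polynomial is
  det(x·I − A) = x^3 + 6*x^2 + 12*x + 8 = (x + 2)^3

Eigenvalues and multiplicities (the geometric multiplicity of λ is n − rank(A − λI), which equals the number of Jordan blocks for λ):
  λ = -2: algebraic multiplicity = 3, geometric multiplicity = 1

Determining the block sizes for each eigenvalue:
  λ = -2: one block (gm = 1), so the single block has size am = 3 → block sizes [3]

Assembling the blocks gives a Jordan form
J =
  [-2,  1,  0]
  [ 0, -2,  1]
  [ 0,  0, -2]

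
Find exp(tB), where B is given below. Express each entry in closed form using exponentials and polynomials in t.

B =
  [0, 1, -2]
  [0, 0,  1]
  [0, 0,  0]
e^{tB} =
  [1, t, t^2/2 - 2*t]
  [0, 1, t]
  [0, 0, 1]

Strategy: write B = P · J · P⁻¹ where J is a Jordan canonical form, so e^{tB} = P · e^{tJ} · P⁻¹, and e^{tJ} can be computed block-by-block.

B has Jordan form
J =
  [0, 1, 0]
  [0, 0, 1]
  [0, 0, 0]
(up to reordering of blocks).

Per-block formulas:
  For a 3×3 Jordan block J_3(0): exp(t · J_3(0)) = e^(0t)·(I + t·N + (t^2/2)·N^2), where N is the 3×3 nilpotent shift.

After assembling e^{tJ} and conjugating by P, we get:

e^{tB} =
  [1, t, t^2/2 - 2*t]
  [0, 1, t]
  [0, 0, 1]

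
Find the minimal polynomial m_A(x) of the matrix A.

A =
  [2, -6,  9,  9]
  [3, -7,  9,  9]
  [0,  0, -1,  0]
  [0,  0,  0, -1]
x^2 + 5*x + 4

The characteristic polynomial is χ_A(x) = (x + 1)^3*(x + 4), so the eigenvalues are known. The minimal polynomial is
  m_A(x) = Π_λ (x − λ)^{k_λ}
where k_λ is the size of the *largest* Jordan block for λ (equivalently, the smallest k with (A − λI)^k v = 0 for every generalised eigenvector v of λ).

  λ = -4: largest Jordan block has size 1, contributing (x + 4)
  λ = -1: largest Jordan block has size 1, contributing (x + 1)

So m_A(x) = (x + 1)*(x + 4) = x^2 + 5*x + 4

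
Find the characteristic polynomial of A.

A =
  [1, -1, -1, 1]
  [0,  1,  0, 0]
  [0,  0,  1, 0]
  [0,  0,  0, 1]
x^4 - 4*x^3 + 6*x^2 - 4*x + 1

Expanding det(x·I − A) (e.g. by cofactor expansion or by noting that A is similar to its Jordan form J, which has the same characteristic polynomial as A) gives
  χ_A(x) = x^4 - 4*x^3 + 6*x^2 - 4*x + 1
which factors as (x - 1)^4. The eigenvalues (with algebraic multiplicities) are λ = 1 with multiplicity 4.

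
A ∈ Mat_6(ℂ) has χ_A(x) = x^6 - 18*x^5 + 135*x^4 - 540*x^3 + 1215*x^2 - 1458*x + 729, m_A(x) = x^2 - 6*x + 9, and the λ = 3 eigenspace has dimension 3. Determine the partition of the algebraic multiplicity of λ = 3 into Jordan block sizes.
Block sizes for λ = 3: [2, 2, 2]

Step 1 — from the characteristic polynomial, algebraic multiplicity of λ = 3 is 6. From dim ker(A − (3)·I) = 3, there are exactly 3 Jordan blocks for λ = 3.
Step 2 — from the minimal polynomial, the factor (x − 3)^2 tells us the largest block for λ = 3 has size 2.
Step 3 — with total size 6, 3 blocks, and largest block 2, the block sizes (in nonincreasing order) are [2, 2, 2].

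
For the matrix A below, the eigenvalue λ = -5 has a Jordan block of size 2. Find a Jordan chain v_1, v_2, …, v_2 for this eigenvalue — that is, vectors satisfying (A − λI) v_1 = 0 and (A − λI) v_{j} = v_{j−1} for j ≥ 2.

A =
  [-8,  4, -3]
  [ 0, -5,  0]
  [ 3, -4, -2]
A Jordan chain for λ = -5 of length 2:
v_1 = (-3, 0, 3)ᵀ
v_2 = (1, 0, 0)ᵀ

Let N = A − (-5)·I. We want v_2 with N^2 v_2 = 0 but N^1 v_2 ≠ 0; then v_{j-1} := N · v_j for j = 2, …, 2.

Pick v_2 = (1, 0, 0)ᵀ.
Then v_1 = N · v_2 = (-3, 0, 3)ᵀ.

Sanity check: (A − (-5)·I) v_1 = (0, 0, 0)ᵀ = 0. ✓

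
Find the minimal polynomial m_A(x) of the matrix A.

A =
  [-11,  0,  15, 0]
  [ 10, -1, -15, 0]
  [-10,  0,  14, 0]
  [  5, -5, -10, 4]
x^2 - 3*x - 4

The characteristic polynomial is χ_A(x) = (x - 4)^2*(x + 1)^2, so the eigenvalues are known. The minimal polynomial is
  m_A(x) = Π_λ (x − λ)^{k_λ}
where k_λ is the size of the *largest* Jordan block for λ (equivalently, the smallest k with (A − λI)^k v = 0 for every generalised eigenvector v of λ).

  λ = -1: largest Jordan block has size 1, contributing (x + 1)
  λ = 4: largest Jordan block has size 1, contributing (x − 4)

So m_A(x) = (x - 4)*(x + 1) = x^2 - 3*x - 4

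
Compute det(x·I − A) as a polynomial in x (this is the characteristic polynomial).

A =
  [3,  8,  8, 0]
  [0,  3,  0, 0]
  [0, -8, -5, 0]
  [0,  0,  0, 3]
x^4 - 4*x^3 - 18*x^2 + 108*x - 135

Expanding det(x·I − A) (e.g. by cofactor expansion or by noting that A is similar to its Jordan form J, which has the same characteristic polynomial as A) gives
  χ_A(x) = x^4 - 4*x^3 - 18*x^2 + 108*x - 135
which factors as (x - 3)^3*(x + 5). The eigenvalues (with algebraic multiplicities) are λ = -5 with multiplicity 1, λ = 3 with multiplicity 3.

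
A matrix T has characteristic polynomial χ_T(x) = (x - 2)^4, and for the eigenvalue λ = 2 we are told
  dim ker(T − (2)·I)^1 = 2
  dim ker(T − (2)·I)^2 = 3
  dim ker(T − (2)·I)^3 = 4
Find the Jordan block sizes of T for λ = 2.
Block sizes for λ = 2: [3, 1]

From the dimensions of kernels of powers, the number of Jordan blocks of size at least j is d_j − d_{j−1} where d_j = dim ker(N^j) (with d_0 = 0). Computing the differences gives [2, 1, 1].
The number of blocks of size exactly k is (#blocks of size ≥ k) − (#blocks of size ≥ k + 1), so the partition is: 1 block(s) of size 1, 1 block(s) of size 3.
In nonincreasing order the block sizes are [3, 1].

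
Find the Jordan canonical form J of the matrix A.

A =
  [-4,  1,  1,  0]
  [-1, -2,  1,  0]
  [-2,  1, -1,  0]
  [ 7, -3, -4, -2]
J_1(-3) ⊕ J_2(-2) ⊕ J_1(-2)

The characteristic polynomial is
  det(x·I − A) = x^4 + 9*x^3 + 30*x^2 + 44*x + 24 = (x + 2)^3*(x + 3)

Eigenvalues and multiplicities (the geometric multiplicity of λ is n − rank(A − λI), which equals the number of Jordan blocks for λ):
  λ = -3: algebraic multiplicity = 1, geometric multiplicity = 1
  λ = -2: algebraic multiplicity = 3, geometric multiplicity = 2

Determining the block sizes for each eigenvalue:
  λ = -3: one block (gm = 1), so the single block has size am = 1 → block sizes [1]
  λ = -2: 2 blocks summing to 3 forces exactly one block of size 2 and the rest size 1 → block sizes [2, 1]

Assembling the blocks gives a Jordan form
J =
  [-3,  0,  0,  0]
  [ 0, -2,  1,  0]
  [ 0,  0, -2,  0]
  [ 0,  0,  0, -2]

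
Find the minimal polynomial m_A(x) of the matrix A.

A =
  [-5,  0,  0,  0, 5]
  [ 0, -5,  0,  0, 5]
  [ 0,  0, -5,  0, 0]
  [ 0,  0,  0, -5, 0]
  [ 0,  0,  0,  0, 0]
x^2 + 5*x

The characteristic polynomial is χ_A(x) = x*(x + 5)^4, so the eigenvalues are known. The minimal polynomial is
  m_A(x) = Π_λ (x − λ)^{k_λ}
where k_λ is the size of the *largest* Jordan block for λ (equivalently, the smallest k with (A − λI)^k v = 0 for every generalised eigenvector v of λ).

  λ = -5: largest Jordan block has size 1, contributing (x + 5)
  λ = 0: largest Jordan block has size 1, contributing (x − 0)

So m_A(x) = x*(x + 5) = x^2 + 5*x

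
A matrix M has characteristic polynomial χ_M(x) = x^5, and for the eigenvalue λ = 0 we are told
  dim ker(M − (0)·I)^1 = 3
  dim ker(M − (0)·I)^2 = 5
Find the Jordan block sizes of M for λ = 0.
Block sizes for λ = 0: [2, 2, 1]

From the dimensions of kernels of powers, the number of Jordan blocks of size at least j is d_j − d_{j−1} where d_j = dim ker(N^j) (with d_0 = 0). Computing the differences gives [3, 2].
The number of blocks of size exactly k is (#blocks of size ≥ k) − (#blocks of size ≥ k + 1), so the partition is: 1 block(s) of size 1, 2 block(s) of size 2.
In nonincreasing order the block sizes are [2, 2, 1].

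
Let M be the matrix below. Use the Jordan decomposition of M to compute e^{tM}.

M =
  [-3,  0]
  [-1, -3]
e^{tM} =
  [exp(-3*t), 0]
  [-t*exp(-3*t), exp(-3*t)]

Strategy: write M = P · J · P⁻¹ where J is a Jordan canonical form, so e^{tM} = P · e^{tJ} · P⁻¹, and e^{tJ} can be computed block-by-block.

M has Jordan form
J =
  [-3,  1]
  [ 0, -3]
(up to reordering of blocks).

Per-block formulas:
  For a 2×2 Jordan block J_2(-3): exp(t · J_2(-3)) = e^(-3t)·(I + t·N), where N is the 2×2 nilpotent shift.

After assembling e^{tJ} and conjugating by P, we get:

e^{tM} =
  [exp(-3*t), 0]
  [-t*exp(-3*t), exp(-3*t)]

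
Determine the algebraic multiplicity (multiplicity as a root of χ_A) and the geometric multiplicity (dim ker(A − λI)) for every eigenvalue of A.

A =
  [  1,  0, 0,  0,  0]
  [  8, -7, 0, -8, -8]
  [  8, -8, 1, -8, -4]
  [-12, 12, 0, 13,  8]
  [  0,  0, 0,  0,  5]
λ = 1: alg = 3, geom = 3; λ = 5: alg = 2, geom = 2

Step 1 — factor the characteristic polynomial to read off the algebraic multiplicities:
  χ_A(x) = (x - 5)^2*(x - 1)^3

Step 2 — compute geometric multiplicities via the rank-nullity identity g(λ) = n − rank(A − λI):
  rank(A − (1)·I) = 2, so dim ker(A − (1)·I) = n − 2 = 3
  rank(A − (5)·I) = 3, so dim ker(A − (5)·I) = n − 3 = 2

Summary:
  λ = 1: algebraic multiplicity = 3, geometric multiplicity = 3
  λ = 5: algebraic multiplicity = 2, geometric multiplicity = 2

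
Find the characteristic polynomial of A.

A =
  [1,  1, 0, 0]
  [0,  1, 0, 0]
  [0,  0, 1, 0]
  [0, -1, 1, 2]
x^4 - 5*x^3 + 9*x^2 - 7*x + 2

Expanding det(x·I − A) (e.g. by cofactor expansion or by noting that A is similar to its Jordan form J, which has the same characteristic polynomial as A) gives
  χ_A(x) = x^4 - 5*x^3 + 9*x^2 - 7*x + 2
which factors as (x - 2)*(x - 1)^3. The eigenvalues (with algebraic multiplicities) are λ = 1 with multiplicity 3, λ = 2 with multiplicity 1.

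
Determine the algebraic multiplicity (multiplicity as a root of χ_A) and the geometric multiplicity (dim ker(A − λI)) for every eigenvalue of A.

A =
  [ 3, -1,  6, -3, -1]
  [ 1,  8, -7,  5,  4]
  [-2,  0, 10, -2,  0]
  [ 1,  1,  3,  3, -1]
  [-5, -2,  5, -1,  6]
λ = 6: alg = 5, geom = 2

Step 1 — factor the characteristic polynomial to read off the algebraic multiplicities:
  χ_A(x) = (x - 6)^5

Step 2 — compute geometric multiplicities via the rank-nullity identity g(λ) = n − rank(A − λI):
  rank(A − (6)·I) = 3, so dim ker(A − (6)·I) = n − 3 = 2

Summary:
  λ = 6: algebraic multiplicity = 5, geometric multiplicity = 2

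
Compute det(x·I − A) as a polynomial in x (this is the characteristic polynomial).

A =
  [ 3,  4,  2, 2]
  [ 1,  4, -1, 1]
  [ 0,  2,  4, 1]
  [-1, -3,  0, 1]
x^4 - 12*x^3 + 54*x^2 - 108*x + 81

Expanding det(x·I − A) (e.g. by cofactor expansion or by noting that A is similar to its Jordan form J, which has the same characteristic polynomial as A) gives
  χ_A(x) = x^4 - 12*x^3 + 54*x^2 - 108*x + 81
which factors as (x - 3)^4. The eigenvalues (with algebraic multiplicities) are λ = 3 with multiplicity 4.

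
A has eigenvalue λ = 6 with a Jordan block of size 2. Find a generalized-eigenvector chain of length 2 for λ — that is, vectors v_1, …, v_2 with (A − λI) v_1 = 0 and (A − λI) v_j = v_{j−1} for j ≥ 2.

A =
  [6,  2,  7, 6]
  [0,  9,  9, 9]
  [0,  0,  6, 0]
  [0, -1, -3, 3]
A Jordan chain for λ = 6 of length 2:
v_1 = (2, 3, 0, -1)ᵀ
v_2 = (0, 1, 0, 0)ᵀ

Let N = A − (6)·I. We want v_2 with N^2 v_2 = 0 but N^1 v_2 ≠ 0; then v_{j-1} := N · v_j for j = 2, …, 2.

Pick v_2 = (0, 1, 0, 0)ᵀ.
Then v_1 = N · v_2 = (2, 3, 0, -1)ᵀ.

Sanity check: (A − (6)·I) v_1 = (0, 0, 0, 0)ᵀ = 0. ✓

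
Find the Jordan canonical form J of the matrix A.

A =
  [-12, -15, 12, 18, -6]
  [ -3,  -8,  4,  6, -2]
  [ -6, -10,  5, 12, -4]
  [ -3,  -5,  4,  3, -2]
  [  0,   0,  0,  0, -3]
J_2(-3) ⊕ J_1(-3) ⊕ J_1(-3) ⊕ J_1(-3)

The characteristic polynomial is
  det(x·I − A) = x^5 + 15*x^4 + 90*x^3 + 270*x^2 + 405*x + 243 = (x + 3)^5

Eigenvalues and multiplicities (the geometric multiplicity of λ is n − rank(A − λI), which equals the number of Jordan blocks for λ):
  λ = -3: algebraic multiplicity = 5, geometric multiplicity = 4

Determining the block sizes for each eigenvalue:
  λ = -3: 4 blocks summing to 5 forces exactly one block of size 2 and the rest size 1 → block sizes [2, 1, 1, 1]

Assembling the blocks gives a Jordan form
J =
  [-3,  1,  0,  0,  0]
  [ 0, -3,  0,  0,  0]
  [ 0,  0, -3,  0,  0]
  [ 0,  0,  0, -3,  0]
  [ 0,  0,  0,  0, -3]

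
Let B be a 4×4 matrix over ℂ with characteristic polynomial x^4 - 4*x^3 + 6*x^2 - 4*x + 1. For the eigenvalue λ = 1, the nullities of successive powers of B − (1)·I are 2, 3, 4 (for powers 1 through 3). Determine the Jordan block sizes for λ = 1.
Block sizes for λ = 1: [3, 1]

From the dimensions of kernels of powers, the number of Jordan blocks of size at least j is d_j − d_{j−1} where d_j = dim ker(N^j) (with d_0 = 0). Computing the differences gives [2, 1, 1].
The number of blocks of size exactly k is (#blocks of size ≥ k) − (#blocks of size ≥ k + 1), so the partition is: 1 block(s) of size 1, 1 block(s) of size 3.
In nonincreasing order the block sizes are [3, 1].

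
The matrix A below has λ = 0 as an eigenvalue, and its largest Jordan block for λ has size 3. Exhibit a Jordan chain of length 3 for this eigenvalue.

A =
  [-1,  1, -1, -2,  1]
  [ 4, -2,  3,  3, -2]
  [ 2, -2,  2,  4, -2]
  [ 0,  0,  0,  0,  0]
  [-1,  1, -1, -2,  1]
A Jordan chain for λ = 0 of length 3:
v_1 = (2, -4, -4, 0, 2)ᵀ
v_2 = (-1, 4, 2, 0, -1)ᵀ
v_3 = (1, 0, 0, 0, 0)ᵀ

Let N = A − (0)·I. We want v_3 with N^3 v_3 = 0 but N^2 v_3 ≠ 0; then v_{j-1} := N · v_j for j = 3, …, 2.

Pick v_3 = (1, 0, 0, 0, 0)ᵀ.
Then v_2 = N · v_3 = (-1, 4, 2, 0, -1)ᵀ.
Then v_1 = N · v_2 = (2, -4, -4, 0, 2)ᵀ.

Sanity check: (A − (0)·I) v_1 = (0, 0, 0, 0, 0)ᵀ = 0. ✓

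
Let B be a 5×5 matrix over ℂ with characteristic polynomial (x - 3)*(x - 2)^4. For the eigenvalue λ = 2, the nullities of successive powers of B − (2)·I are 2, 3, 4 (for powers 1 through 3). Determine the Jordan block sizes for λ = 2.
Block sizes for λ = 2: [3, 1]

From the dimensions of kernels of powers, the number of Jordan blocks of size at least j is d_j − d_{j−1} where d_j = dim ker(N^j) (with d_0 = 0). Computing the differences gives [2, 1, 1].
The number of blocks of size exactly k is (#blocks of size ≥ k) − (#blocks of size ≥ k + 1), so the partition is: 1 block(s) of size 1, 1 block(s) of size 3.
In nonincreasing order the block sizes are [3, 1].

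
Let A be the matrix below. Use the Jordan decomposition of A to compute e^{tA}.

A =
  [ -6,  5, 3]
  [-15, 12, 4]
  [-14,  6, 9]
e^{tA} =
  [2*t^2*exp(5*t) - 11*t*exp(5*t) + exp(5*t), -t^2*exp(5*t) + 5*t*exp(5*t), -t^2*exp(5*t)/2 + 3*t*exp(5*t)]
  [2*t^2*exp(5*t) - 15*t*exp(5*t), -t^2*exp(5*t) + 7*t*exp(5*t) + exp(5*t), -t^2*exp(5*t)/2 + 4*t*exp(5*t)]
  [4*t^2*exp(5*t) - 14*t*exp(5*t), -2*t^2*exp(5*t) + 6*t*exp(5*t), -t^2*exp(5*t) + 4*t*exp(5*t) + exp(5*t)]

Strategy: write A = P · J · P⁻¹ where J is a Jordan canonical form, so e^{tA} = P · e^{tJ} · P⁻¹, and e^{tJ} can be computed block-by-block.

A has Jordan form
J =
  [5, 1, 0]
  [0, 5, 1]
  [0, 0, 5]
(up to reordering of blocks).

Per-block formulas:
  For a 3×3 Jordan block J_3(5): exp(t · J_3(5)) = e^(5t)·(I + t·N + (t^2/2)·N^2), where N is the 3×3 nilpotent shift.

After assembling e^{tJ} and conjugating by P, we get:

e^{tA} =
  [2*t^2*exp(5*t) - 11*t*exp(5*t) + exp(5*t), -t^2*exp(5*t) + 5*t*exp(5*t), -t^2*exp(5*t)/2 + 3*t*exp(5*t)]
  [2*t^2*exp(5*t) - 15*t*exp(5*t), -t^2*exp(5*t) + 7*t*exp(5*t) + exp(5*t), -t^2*exp(5*t)/2 + 4*t*exp(5*t)]
  [4*t^2*exp(5*t) - 14*t*exp(5*t), -2*t^2*exp(5*t) + 6*t*exp(5*t), -t^2*exp(5*t) + 4*t*exp(5*t) + exp(5*t)]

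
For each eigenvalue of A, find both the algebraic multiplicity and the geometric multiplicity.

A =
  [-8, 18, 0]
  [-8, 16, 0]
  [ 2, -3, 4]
λ = 4: alg = 3, geom = 2

Step 1 — factor the characteristic polynomial to read off the algebraic multiplicities:
  χ_A(x) = (x - 4)^3

Step 2 — compute geometric multiplicities via the rank-nullity identity g(λ) = n − rank(A − λI):
  rank(A − (4)·I) = 1, so dim ker(A − (4)·I) = n − 1 = 2

Summary:
  λ = 4: algebraic multiplicity = 3, geometric multiplicity = 2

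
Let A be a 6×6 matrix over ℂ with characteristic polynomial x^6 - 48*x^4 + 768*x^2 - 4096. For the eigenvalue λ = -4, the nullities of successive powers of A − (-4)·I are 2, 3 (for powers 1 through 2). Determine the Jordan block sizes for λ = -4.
Block sizes for λ = -4: [2, 1]

From the dimensions of kernels of powers, the number of Jordan blocks of size at least j is d_j − d_{j−1} where d_j = dim ker(N^j) (with d_0 = 0). Computing the differences gives [2, 1].
The number of blocks of size exactly k is (#blocks of size ≥ k) − (#blocks of size ≥ k + 1), so the partition is: 1 block(s) of size 1, 1 block(s) of size 2.
In nonincreasing order the block sizes are [2, 1].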